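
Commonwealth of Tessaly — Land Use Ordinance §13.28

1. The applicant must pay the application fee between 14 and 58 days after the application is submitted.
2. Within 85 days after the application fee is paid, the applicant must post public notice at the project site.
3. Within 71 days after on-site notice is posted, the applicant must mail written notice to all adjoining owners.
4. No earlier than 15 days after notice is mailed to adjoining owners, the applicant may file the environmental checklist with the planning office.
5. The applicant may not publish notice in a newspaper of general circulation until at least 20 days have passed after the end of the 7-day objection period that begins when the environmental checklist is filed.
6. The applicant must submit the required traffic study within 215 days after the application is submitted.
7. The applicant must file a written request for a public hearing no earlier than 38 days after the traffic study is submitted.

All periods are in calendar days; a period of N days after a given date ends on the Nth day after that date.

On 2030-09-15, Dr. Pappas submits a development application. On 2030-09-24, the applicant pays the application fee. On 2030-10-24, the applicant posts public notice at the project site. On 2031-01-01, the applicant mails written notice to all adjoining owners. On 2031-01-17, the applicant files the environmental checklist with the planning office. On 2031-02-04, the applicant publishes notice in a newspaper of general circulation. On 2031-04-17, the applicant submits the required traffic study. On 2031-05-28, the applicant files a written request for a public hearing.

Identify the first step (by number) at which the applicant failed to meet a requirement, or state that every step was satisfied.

Step 1

Step 1 — 14 and 58 days from 2030-09-15 (when the application is submitted) are 2030-09-29 and 2030-11-12 respectively; done 2030-09-24 — 5 days before the window opened.
That is the first point of non-compliance.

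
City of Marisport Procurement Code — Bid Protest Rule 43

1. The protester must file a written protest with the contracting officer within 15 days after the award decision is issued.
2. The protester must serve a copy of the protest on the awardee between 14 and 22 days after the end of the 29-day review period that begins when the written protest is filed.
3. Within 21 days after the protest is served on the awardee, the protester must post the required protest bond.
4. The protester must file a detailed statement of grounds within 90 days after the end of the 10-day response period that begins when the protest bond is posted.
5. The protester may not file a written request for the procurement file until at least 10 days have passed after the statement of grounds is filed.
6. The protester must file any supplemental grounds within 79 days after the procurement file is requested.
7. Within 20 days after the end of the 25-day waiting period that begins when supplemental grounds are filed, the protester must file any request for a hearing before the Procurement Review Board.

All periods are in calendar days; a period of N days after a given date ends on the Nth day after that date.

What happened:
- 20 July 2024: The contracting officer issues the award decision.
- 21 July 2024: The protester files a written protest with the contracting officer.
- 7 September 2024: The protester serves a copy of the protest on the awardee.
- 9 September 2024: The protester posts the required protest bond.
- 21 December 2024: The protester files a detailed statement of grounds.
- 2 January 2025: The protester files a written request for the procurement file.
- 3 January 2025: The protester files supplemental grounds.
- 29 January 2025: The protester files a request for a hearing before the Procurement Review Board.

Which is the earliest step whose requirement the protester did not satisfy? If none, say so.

Step 4

Step 1 — counting 15 days from 20 July 2024 (when the award decision is issued) gives a deadline of 4 August 2024; completed 21 July 2024, before the deadline.
Step 2 — 14 and 22 days from 19 August 2024 (end of the 29-day review period, which began when the written protest is filed on 21 July 2024) are 2 September 2024 and 10 September 2024 respectively; done 7 September 2024, which is between those dates.
Step 3 — counting 21 days from 7 September 2024 (when the protest is served on the awardee) gives a deadline of 28 September 2024; 9 September 2024 is within that limit.
Step 4 — counting 90 days from 19 September 2024 (end of the 10-day response period, which began when the protest bond is posted on 9 September 2024) gives a deadline of 18 December 2024; done 21 December 2024 — 3 days late.
Later steps need not be reached.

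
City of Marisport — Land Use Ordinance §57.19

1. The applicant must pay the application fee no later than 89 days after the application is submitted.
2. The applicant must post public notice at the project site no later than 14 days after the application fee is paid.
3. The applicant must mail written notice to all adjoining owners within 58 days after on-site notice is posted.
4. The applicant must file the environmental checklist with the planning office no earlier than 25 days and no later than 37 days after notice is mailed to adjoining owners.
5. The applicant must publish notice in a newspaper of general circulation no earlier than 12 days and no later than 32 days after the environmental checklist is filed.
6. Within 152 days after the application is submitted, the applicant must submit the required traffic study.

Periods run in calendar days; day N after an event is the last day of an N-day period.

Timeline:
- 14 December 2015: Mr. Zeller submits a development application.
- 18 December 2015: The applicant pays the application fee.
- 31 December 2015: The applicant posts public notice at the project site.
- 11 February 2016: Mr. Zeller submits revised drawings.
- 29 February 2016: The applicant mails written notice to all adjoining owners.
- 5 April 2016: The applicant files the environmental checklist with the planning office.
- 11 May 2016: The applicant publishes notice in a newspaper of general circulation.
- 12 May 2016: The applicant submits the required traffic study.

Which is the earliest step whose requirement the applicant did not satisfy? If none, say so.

Step 3

Step 1 — counting 89 days from 14 December 2015 (when the application is submitted) gives a deadline of 12 March 2016; 18 December 2015 is within that limit.
Step 2 — counting 14 days from 18 December 2015 (when the application fee is paid) gives a deadline of 1 January 2016; 31 December 2015 is within that limit.
Step 3 — counting 58 days from 31 December 2015 (when on-site notice is posted) gives a deadline of 27 February 2016; not done until 29 February 2016, 2 days after the deadline.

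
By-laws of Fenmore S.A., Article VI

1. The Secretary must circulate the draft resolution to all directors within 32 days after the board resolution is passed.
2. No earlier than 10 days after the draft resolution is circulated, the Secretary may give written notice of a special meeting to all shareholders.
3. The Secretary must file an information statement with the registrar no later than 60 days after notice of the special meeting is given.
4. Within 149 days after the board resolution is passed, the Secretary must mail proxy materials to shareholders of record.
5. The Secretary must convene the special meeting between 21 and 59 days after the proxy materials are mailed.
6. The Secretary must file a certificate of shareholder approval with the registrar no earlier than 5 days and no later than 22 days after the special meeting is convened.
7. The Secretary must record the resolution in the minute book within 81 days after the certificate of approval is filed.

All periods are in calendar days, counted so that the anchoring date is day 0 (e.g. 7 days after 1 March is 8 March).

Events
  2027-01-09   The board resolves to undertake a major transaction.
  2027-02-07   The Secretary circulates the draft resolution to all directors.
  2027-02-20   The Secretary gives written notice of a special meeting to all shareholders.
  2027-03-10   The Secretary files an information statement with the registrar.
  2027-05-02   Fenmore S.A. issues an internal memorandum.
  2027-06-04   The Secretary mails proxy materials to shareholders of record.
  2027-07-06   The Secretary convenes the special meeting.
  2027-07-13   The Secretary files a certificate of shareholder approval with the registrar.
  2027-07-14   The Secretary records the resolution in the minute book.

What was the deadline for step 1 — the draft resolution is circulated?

Step 1 runs from 2027-01-09, when the board resolution is passed. 32 days after 2027-01-09 is 2027-02-10.

2027-02-10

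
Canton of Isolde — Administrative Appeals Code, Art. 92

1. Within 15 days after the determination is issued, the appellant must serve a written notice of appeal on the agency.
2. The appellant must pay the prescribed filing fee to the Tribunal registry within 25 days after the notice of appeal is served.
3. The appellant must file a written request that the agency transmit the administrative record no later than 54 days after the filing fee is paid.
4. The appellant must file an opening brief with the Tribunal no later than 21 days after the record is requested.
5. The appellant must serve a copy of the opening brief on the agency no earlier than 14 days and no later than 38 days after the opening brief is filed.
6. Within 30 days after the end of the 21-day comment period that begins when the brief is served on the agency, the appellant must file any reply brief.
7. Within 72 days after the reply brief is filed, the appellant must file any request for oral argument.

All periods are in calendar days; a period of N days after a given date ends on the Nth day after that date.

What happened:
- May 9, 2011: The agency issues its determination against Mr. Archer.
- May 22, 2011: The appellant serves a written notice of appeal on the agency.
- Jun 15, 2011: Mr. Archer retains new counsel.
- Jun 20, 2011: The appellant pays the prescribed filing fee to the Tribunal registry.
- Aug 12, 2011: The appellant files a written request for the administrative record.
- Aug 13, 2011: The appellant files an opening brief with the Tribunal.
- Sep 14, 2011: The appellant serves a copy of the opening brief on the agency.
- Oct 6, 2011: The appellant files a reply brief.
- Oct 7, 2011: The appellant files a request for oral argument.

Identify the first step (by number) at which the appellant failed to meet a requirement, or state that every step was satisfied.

Step 1 — counting 15 days from May 9, 2011 (when the determination is issued) gives a deadline of May 24, 2011; done May 22, 2011 — timely.
Step 2 — counting 25 days from May 22, 2011 (when the notice of appeal is served) gives a deadline of Jun 16, 2011; done Jun 20, 2011 — 4 days late.

Step 2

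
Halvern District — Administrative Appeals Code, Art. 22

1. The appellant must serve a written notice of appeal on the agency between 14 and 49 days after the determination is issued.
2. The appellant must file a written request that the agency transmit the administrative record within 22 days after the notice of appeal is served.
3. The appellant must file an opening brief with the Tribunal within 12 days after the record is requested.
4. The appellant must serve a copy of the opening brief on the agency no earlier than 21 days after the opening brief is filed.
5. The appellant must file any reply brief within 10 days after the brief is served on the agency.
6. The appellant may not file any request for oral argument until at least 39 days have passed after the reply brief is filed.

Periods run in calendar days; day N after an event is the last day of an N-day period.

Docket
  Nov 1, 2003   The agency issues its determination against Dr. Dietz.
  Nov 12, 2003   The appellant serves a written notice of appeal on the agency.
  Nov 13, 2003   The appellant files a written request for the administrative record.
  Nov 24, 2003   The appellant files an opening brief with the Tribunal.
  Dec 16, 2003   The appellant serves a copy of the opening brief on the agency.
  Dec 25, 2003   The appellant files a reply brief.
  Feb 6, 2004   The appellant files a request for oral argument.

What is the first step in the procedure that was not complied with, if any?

Step 1 — 14 and 49 days from Nov 1, 2003 (when the determination is issued) are Nov 15, 2003 and Dec 20, 2003 respectively; done Nov 12, 2003 — 3 days before the window opened.
That is the first point of non-compliance.

Step 1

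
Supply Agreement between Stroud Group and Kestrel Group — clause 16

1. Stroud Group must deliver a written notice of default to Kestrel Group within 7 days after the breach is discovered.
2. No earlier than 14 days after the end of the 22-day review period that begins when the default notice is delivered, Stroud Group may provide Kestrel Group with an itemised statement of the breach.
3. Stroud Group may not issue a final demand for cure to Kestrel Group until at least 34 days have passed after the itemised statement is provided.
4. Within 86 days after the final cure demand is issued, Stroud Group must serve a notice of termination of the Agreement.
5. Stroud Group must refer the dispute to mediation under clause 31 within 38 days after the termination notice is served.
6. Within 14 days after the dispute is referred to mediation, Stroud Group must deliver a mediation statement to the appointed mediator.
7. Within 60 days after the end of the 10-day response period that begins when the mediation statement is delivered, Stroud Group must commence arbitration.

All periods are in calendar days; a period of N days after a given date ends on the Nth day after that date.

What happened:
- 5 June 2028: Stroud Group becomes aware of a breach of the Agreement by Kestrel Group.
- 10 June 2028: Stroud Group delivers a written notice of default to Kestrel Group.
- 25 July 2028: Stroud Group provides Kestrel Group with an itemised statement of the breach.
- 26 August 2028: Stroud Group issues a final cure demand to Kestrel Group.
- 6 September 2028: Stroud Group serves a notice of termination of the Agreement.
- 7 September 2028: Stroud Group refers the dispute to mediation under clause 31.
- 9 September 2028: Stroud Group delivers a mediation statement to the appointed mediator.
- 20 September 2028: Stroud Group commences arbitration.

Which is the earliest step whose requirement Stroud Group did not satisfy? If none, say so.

Step 1 — counting 7 days from 5 June 2028 (when the breach is discovered) gives a deadline of 12 June 2028; completed 10 June 2028, before the deadline.
Step 2 — must wait 14 days from 2 July 2028 (end of the 22-day review period, which began when the default notice is delivered on 10 June 2028), so not before 16 July 2028; 25 July 2028 is on or after that date.
Step 3 — must wait 34 days from 25 July 2028 (when the itemised statement is provided), so not before 28 August 2028; 26 August 2028 is 2 days before the earliest permitted date.
The procedure was therefore not followed at step 3.

Step 3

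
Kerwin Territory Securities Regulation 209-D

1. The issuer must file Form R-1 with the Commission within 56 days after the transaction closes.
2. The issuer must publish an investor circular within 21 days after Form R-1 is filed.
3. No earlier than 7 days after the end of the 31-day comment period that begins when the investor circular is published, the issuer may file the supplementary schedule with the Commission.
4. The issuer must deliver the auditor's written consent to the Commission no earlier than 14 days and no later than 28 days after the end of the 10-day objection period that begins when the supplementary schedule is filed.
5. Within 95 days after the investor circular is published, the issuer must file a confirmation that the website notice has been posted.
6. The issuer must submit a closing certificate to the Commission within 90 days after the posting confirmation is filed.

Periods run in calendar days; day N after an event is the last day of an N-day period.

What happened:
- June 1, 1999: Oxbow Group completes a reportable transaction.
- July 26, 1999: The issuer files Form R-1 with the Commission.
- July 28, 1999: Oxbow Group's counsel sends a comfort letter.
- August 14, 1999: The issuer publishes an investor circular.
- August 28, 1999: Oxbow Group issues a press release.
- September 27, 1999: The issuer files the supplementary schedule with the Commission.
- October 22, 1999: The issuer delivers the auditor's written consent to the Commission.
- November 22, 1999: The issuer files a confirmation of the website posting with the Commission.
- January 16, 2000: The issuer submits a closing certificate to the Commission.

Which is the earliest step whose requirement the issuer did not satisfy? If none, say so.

Step 5

Step 1: 56 days after June 1, 1999 (when the transaction closes) is July 27, 1999; done July 26, 1999 — timely.
Step 2: 21 days after July 26, 1999 (when Form R-1 is filed) is August 16, 1999; done August 14, 1999 — timely.
Step 3: the earliest permitted date is 7 days after September 14, 1999 (end of the 31-day comment period, which began when the investor circular is published on August 14, 1999), i.e. September 21, 1999; done September 27, 1999, after the minimum wait.
Step 4: the window is 14–28 days after October 7, 1999 (end of the 10-day objection period, which began when the supplementary schedule is filed on September 27, 1999), so October 21, 1999 through November 4, 1999; done October 22, 1999, which is between those dates.
Step 5: 95 days after August 14, 1999 (when the investor circular is published) is November 17, 1999; done November 22, 1999 — 5 days late.
The procedure was therefore not followed at step 5.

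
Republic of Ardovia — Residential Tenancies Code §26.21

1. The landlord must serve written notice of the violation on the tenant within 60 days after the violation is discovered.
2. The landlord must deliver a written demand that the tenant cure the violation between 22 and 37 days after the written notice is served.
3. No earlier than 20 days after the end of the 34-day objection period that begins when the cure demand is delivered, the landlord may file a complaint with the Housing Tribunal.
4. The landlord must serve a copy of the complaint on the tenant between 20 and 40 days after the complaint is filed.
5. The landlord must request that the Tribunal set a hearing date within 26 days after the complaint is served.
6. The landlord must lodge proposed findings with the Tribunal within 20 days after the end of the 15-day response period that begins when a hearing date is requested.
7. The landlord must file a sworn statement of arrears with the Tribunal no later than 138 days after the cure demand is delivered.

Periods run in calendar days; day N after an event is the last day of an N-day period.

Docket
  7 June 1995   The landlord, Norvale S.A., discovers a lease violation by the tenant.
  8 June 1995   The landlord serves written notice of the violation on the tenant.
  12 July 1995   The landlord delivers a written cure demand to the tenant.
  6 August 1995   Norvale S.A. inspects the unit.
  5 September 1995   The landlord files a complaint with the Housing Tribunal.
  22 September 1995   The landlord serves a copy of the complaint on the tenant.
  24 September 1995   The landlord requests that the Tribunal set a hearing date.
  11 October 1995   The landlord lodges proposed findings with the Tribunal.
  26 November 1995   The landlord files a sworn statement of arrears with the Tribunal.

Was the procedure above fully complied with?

No

(1) due by 7 June 1995 + 60 days = 6 August 1995; 8 June 1995 is within that limit.
(2) the permitted window runs from 8 June 1995 + 22 = 30 June 1995 to 8 June 1995 + 37 = 15 July 1995; done 12 July 1995 — within the window.
(3) permitted from 15 August 1995 + 20 days = 4 September 1995 onward; done 5 September 1995 — permitted.
(4) the permitted window runs from 5 September 1995 + 20 = 25 September 1995 to 5 September 1995 + 40 = 15 October 1995; done 22 September 1995 — 3 days before the window opened.
That is the first point of non-compliance.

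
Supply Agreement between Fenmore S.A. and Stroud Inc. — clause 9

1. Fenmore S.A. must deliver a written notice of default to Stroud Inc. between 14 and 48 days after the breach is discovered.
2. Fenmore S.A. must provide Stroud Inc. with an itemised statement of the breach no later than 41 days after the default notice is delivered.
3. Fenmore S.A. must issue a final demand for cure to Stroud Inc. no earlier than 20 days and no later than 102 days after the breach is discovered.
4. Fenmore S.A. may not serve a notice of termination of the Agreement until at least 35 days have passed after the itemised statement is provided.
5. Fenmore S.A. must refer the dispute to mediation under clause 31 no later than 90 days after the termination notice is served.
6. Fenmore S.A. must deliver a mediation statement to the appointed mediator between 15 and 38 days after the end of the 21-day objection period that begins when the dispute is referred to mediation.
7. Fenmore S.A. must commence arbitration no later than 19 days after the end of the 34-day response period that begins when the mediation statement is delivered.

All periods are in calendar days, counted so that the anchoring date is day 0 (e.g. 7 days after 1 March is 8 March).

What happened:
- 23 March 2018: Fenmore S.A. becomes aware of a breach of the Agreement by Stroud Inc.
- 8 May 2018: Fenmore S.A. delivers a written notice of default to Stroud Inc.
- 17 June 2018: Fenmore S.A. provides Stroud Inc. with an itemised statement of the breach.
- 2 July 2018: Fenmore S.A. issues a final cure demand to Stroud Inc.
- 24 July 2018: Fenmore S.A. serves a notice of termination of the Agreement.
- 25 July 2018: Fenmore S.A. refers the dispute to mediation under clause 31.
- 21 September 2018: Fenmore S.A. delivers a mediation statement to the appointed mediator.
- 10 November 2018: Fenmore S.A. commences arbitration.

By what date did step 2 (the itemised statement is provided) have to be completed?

18 June 2018

Step 2 runs from 8 May 2018, when the default notice is delivered. 41 days after 8 May 2018 is 18 June 2018.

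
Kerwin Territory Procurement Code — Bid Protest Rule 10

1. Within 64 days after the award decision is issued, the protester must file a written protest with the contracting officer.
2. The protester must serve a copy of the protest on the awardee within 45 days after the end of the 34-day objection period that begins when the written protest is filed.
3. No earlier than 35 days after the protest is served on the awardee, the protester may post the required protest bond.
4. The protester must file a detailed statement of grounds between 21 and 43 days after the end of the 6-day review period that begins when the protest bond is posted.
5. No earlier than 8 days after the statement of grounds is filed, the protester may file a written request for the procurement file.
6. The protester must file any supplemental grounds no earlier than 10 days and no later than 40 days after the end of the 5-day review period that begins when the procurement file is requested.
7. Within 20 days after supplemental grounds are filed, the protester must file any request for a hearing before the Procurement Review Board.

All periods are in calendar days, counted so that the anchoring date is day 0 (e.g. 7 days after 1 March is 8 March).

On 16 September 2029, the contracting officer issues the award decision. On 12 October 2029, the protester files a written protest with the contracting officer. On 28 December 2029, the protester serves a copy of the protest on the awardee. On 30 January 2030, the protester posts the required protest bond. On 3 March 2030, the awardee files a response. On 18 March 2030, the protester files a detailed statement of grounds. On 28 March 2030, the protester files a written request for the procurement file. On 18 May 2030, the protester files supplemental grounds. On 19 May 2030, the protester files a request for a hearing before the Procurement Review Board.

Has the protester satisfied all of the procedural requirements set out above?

No

Step 1 — counting 64 days from 16 September 2029 (when the award decision is issued) gives a deadline of 19 November 2029; 12 October 2029 is within that limit.
Step 2 — counting 45 days from 15 November 2029 (end of the 34-day objection period, which began when the written protest is filed on 12 October 2029) gives a deadline of 30 December 2029; done 28 December 2029 — timely.
Step 3 — must wait 35 days from 28 December 2029 (when the protest is served on the awardee), so not before 1 February 2030; 30 January 2030 is 2 days before the earliest permitted date.
That is the first point of non-compliance.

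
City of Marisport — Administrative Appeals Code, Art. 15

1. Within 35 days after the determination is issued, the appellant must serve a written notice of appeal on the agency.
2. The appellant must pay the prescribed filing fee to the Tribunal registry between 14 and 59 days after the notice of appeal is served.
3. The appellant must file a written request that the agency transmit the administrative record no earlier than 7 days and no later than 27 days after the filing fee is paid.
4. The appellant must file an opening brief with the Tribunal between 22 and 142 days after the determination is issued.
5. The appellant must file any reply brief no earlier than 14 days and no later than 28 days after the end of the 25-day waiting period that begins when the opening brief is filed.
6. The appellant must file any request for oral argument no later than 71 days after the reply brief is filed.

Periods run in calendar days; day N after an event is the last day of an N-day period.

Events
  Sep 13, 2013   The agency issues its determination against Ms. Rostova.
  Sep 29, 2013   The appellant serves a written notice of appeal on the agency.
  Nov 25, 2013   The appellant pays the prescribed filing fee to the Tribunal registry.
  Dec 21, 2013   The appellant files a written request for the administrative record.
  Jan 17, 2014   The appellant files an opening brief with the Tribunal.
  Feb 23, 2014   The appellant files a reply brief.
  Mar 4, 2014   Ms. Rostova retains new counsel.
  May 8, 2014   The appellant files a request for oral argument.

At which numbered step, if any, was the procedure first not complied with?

(1) due by Sep 13, 2013 + 35 days = Oct 18, 2013; completed Sep 29, 2013, before the deadline.
(2) the permitted window runs from Sep 29, 2013 + 14 = Oct 13, 2013 to Sep 29, 2013 + 59 = Nov 27, 2013; done Nov 25, 2013 — within the window.
(3) the permitted window runs from Nov 25, 2013 + 7 = Dec 2, 2013 to Nov 25, 2013 + 27 = Dec 22, 2013; done Dec 21, 2013 — within the window.
(4) the permitted window runs from Sep 13, 2013 + 22 = Oct 5, 2013 to Sep 13, 2013 + 142 = Feb 2, 2014; Jan 17, 2014 falls inside that range.
(5) the permitted window runs from Feb 11, 2014 + 14 = Feb 25, 2014 to Feb 11, 2014 + 28 = Mar 11, 2014; Feb 23, 2014 is 2 days too early.

Step 5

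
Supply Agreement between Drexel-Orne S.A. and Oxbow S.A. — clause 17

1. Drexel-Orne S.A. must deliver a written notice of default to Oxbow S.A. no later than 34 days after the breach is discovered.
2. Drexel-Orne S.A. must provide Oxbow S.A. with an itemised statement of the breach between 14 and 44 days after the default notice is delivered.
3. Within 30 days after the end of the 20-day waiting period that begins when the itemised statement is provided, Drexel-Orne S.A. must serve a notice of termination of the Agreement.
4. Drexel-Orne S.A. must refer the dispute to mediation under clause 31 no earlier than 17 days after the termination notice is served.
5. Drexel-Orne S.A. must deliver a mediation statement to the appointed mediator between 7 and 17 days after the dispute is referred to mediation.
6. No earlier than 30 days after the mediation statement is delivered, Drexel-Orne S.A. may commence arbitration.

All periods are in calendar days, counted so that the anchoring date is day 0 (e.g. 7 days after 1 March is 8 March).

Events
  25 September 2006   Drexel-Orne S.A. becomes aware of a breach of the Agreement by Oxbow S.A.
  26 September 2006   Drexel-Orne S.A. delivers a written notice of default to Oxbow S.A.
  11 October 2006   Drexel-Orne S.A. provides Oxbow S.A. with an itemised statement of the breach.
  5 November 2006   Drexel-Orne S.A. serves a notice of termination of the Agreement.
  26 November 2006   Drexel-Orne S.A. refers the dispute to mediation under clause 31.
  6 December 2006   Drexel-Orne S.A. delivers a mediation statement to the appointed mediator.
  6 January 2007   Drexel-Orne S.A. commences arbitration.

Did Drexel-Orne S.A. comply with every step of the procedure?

Yes

(1) due by 25 September 2006 + 34 days = 29 October 2006; completed 26 September 2006, before the deadline.
(2) the permitted window runs from 26 September 2006 + 14 = 10 October 2006 to 26 September 2006 + 44 = 9 November 2006; 11 October 2006 falls inside that range.
(3) due by 31 October 2006 + 30 days = 30 November 2006; completed 5 November 2006, before the deadline.
(4) permitted from 5 November 2006 + 17 days = 22 November 2006 onward; done 26 November 2006 — permitted.
(5) the permitted window runs from 26 November 2006 + 7 = 3 December 2006 to 26 November 2006 + 17 = 13 December 2006; done 6 December 2006, which is between those dates.
(6) permitted from 6 December 2006 + 30 days = 5 January 2007 onward; done 6 January 2007, after the minimum wait.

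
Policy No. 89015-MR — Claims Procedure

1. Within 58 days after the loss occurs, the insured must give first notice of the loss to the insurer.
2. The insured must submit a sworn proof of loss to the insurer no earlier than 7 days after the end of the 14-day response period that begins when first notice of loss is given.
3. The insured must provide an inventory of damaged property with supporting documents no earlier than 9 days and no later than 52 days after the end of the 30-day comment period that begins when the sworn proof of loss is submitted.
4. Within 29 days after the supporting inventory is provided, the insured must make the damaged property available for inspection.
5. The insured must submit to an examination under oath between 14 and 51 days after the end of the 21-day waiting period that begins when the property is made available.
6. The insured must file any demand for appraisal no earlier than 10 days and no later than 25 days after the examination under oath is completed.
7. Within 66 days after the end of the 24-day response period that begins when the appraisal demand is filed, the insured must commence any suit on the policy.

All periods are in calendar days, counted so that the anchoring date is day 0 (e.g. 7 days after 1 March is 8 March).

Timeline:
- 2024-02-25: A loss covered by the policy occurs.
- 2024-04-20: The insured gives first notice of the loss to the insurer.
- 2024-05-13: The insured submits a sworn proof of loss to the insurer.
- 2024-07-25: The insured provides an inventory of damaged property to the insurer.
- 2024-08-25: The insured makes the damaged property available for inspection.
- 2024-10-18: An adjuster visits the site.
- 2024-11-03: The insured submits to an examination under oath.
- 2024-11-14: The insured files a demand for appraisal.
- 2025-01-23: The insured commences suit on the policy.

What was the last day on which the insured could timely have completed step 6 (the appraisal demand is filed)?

Step 6 runs from 2024-11-03, when the examination under oath is completed. The window is 10–25 days after 2024-11-03; it closes on 2024-11-28.

2024-11-28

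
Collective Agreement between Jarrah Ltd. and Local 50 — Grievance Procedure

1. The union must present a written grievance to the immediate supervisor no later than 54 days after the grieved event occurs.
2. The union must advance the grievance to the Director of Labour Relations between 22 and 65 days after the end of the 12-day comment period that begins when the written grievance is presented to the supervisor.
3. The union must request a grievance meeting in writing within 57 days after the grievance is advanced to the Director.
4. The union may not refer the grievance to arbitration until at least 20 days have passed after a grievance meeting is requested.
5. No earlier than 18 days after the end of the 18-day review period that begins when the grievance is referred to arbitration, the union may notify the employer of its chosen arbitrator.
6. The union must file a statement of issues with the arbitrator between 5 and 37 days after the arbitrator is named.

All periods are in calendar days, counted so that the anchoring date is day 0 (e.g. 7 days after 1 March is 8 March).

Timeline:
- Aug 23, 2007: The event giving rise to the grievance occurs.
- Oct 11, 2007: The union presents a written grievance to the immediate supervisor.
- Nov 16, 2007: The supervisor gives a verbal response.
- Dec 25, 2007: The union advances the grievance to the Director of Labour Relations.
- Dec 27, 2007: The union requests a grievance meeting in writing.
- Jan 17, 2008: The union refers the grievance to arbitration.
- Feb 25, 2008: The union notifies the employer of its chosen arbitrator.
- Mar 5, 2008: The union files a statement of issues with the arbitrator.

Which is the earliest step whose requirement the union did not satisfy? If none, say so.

Step 1 — counting 54 days from Aug 23, 2007 (when the grieved event occurs) gives a deadline of Oct 16, 2007; done Oct 11, 2007 — timely.
Step 2 — 22 and 65 days from Oct 23, 2007 (end of the 12-day comment period, which began when the written grievance is presented to the supervisor on Oct 11, 2007) are Nov 14, 2007 and Dec 27, 2007 respectively; Dec 25, 2007 falls inside that range.
Step 3 — counting 57 days from Dec 25, 2007 (when the grievance is advanced to the Director) gives a deadline of Feb 20, 2008; completed Dec 27, 2007, before the deadline.
Step 4 — must wait 20 days from Dec 27, 2007 (when a grievance meeting is requested), so not before Jan 16, 2008; done Jan 17, 2008 — permitted.
Step 5 — must wait 18 days from Feb 4, 2008 (end of the 18-day review period, which began when the grievance is referred to arbitration on Jan 17, 2008), so not before Feb 22, 2008; Feb 25, 2008 is on or after that date.
Step 6 — 5 and 37 days from Feb 25, 2008 (when the arbitrator is named) are Mar 1, 2008 and Apr 2, 2008 respectively; done Mar 5, 2008 — within the window.

None — every step was satisfied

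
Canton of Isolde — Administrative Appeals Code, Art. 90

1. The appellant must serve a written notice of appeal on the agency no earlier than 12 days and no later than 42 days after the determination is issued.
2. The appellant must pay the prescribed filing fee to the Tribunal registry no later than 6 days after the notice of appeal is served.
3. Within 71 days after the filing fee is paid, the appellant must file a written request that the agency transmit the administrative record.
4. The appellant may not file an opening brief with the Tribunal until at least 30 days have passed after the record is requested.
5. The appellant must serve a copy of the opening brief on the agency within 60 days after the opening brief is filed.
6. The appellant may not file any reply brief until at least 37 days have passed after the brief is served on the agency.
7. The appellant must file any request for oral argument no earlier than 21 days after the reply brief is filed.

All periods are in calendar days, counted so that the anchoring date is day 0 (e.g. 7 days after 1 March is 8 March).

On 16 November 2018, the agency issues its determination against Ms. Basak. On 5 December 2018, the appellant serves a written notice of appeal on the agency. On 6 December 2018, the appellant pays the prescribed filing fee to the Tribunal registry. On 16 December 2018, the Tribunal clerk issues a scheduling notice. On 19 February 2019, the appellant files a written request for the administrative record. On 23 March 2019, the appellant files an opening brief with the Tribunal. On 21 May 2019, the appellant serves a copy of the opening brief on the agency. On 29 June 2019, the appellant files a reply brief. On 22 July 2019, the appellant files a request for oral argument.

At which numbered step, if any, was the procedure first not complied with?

Step 1 — 12 and 42 days from 16 November 2018 (when the determination is issued) are 28 November 2018 and 28 December 2018 respectively; done 5 December 2018, which is between those dates.
Step 2 — counting 6 days from 5 December 2018 (when the notice of appeal is served) gives a deadline of 11 December 2018; 6 December 2018 is within that limit.
Step 3 — counting 71 days from 6 December 2018 (when the filing fee is paid) gives a deadline of 15 February 2019; 19 February 2019 misses that deadline by 4 days.

Step 3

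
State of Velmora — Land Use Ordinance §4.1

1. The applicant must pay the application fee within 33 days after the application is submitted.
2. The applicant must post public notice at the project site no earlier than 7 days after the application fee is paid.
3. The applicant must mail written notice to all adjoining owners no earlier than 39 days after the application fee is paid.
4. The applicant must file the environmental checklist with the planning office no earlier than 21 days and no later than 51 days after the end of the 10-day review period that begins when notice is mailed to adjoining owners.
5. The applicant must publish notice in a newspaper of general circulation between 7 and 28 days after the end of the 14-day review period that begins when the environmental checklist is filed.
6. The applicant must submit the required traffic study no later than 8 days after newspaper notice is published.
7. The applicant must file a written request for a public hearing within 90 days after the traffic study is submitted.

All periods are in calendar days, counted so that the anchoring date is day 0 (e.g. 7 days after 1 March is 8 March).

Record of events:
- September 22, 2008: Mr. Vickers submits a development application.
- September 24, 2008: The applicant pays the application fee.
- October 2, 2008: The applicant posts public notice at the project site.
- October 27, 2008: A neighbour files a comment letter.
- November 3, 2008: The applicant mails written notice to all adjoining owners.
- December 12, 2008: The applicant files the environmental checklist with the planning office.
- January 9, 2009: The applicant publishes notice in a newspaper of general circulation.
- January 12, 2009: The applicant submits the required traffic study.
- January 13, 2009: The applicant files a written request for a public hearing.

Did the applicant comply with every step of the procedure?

Yes

(1) due by September 22, 2008 + 33 days = October 25, 2008; September 24, 2008 is within that limit.
(2) permitted from September 24, 2008 + 7 days = October 1, 2008 onward; done October 2, 2008 — permitted.
(3) permitted from September 24, 2008 + 39 days = November 2, 2008 onward; done November 3, 2008, after the minimum wait.
(4) the permitted window runs from November 13, 2008 + 21 = December 4, 2008 to November 13, 2008 + 51 = January 3, 2009; done December 12, 2008, which is between those dates.
(5) the permitted window runs from December 26, 2008 + 7 = January 2, 2009 to December 26, 2008 + 28 = January 23, 2009; done January 9, 2009, which is between those dates.
(6) due by January 9, 2009 + 8 days = January 17, 2009; completed January 12, 2009, before the deadline.
(7) due by January 12, 2009 + 90 days = April 12, 2009; January 13, 2009 is within that limit.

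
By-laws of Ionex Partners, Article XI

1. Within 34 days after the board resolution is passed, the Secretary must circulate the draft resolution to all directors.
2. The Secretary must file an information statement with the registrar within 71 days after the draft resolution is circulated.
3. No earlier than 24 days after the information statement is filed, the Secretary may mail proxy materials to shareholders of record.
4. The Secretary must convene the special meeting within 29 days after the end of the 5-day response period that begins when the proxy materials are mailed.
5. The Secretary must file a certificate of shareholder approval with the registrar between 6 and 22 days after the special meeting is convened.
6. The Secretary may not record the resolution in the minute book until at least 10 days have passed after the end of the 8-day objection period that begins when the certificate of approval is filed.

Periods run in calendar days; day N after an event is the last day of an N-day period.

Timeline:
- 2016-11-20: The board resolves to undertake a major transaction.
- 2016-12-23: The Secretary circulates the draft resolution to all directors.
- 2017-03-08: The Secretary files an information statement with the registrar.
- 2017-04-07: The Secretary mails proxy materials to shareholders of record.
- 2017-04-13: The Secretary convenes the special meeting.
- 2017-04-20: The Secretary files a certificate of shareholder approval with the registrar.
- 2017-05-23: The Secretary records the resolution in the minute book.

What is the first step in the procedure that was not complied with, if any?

(1) due by 2016-11-20 + 34 days = 2016-12-24; 2016-12-23 is within that limit.
(2) due by 2016-12-23 + 71 days = 2017-03-04; not done until 2017-03-08, 4 days after the deadline.

Step 2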